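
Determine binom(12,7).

C(12,7) = C(12,5) by symmetry.
C(12,5) = (12·11·10·9·8) / 5! = 95040 / 120 = 792.

792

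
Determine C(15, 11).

1365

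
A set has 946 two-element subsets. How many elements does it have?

44

n(n−1)/2 = 946 ⇒ n(n−1) = 1892. Since 44·43 = 1892, n = 44.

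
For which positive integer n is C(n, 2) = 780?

40

n(n−1)/2 = 780 ⇒ n(n−1) = 1560. Since 40·39 = 1560, n = 40.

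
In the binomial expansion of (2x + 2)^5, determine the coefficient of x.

The general term is C(5,j)·(2x)^j·(2)^(5-j); the x^1 term has j = 1.
C(5,1) = 5.
Coefficient = C(5,1) · 2^1 · 2^4 = 5 · 2 · 16 = 160.

160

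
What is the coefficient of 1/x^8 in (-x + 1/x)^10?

General term: C(10,j)·(-x)^j·(1/x)^(10-j), with x-exponent 1j − 1(10−j) = 2j − 10.
Set 2j − 10 = -8: j = 1.
C(10,1) = 10; (-1)^1 = -1; 1^9 = 1.
Coefficient = 10 · (-1) · 1 = -10.

-10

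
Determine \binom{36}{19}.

C(36,19) = C(36,17) by symmetry.
C(36,17) = (36·35·34·33·32·31·30·29·28·27·26·25·24·23·22·21·20) / 17! = 3058021453718104473600000 / 355687428096000 = 8597496600.

8597496600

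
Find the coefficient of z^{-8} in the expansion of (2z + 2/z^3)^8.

17920

General term: C(8,j)·(2z)^j·(2/z^3)^(8-j), with z-exponent 1j − 3(8−j) = 4j − 24.
Set 4j − 24 = -8: j = 4.
C(8,4) = 70; 2^4 = 16; 2^4 = 16.
Coefficient = 70 · 16 · 16 = 17920.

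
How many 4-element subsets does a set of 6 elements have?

15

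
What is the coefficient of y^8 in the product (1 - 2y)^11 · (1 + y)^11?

-8415

Coefficient of y^8 = Σ_{j} C(11,j)·(-2)^j·C(11,8-j)·1^(8-j) for j from 0 to 8.
= 165 + (-7260) + 101640 + (-609840) + 1742400 + (-2439360) + 1626240 + (-464640) + 42240 = -8415.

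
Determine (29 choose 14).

C(29,14) = (29·28·27·26·25·24·23·22·21·20·19·18·17·16) / 14! = 6761440164390912000 / 87178291200 = 77558760.

77558760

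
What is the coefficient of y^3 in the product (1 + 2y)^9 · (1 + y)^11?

3411

Coefficient of y^3 = Σ_{j} C(9,j)·2^j·C(11,3-j)·1^(3-j) for j from 0 to 3.
= 165 + 990 + 1584 + 672 = 3411.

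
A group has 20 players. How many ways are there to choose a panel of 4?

This is C(20,4) = 4845.

4845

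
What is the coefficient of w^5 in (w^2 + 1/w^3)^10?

General term: C(10,j)·(w^2)^j·(1/w^3)^(10-j), with w-exponent 2j − 3(10−j) = 5j − 30.
Set 5j − 30 = 5: j = 7.
C(10,7) = 120; 1^7 = 1; 1^3 = 1.
Coefficient = 120 · 1 · 1 = 120.

120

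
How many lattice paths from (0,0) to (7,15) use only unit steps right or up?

Each path is a sequence of 22 steps with 7 rights: C(22,7) = 170544.

170544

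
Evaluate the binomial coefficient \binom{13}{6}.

C(13,6) = (13·12·11·10·9·8) / 6! = 1235520 / 720 = 1716.

1716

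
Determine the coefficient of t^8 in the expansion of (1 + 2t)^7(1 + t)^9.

Coefficient of t^8 = Σ_{j} C(7,j)·2^j·C(9,8-j)·1^(8-j) for j from 0 to 7.
= 9 + 504 + 7056 + 35280 + 70560 + 56448 + 16128 + 1152 = 187137.

187137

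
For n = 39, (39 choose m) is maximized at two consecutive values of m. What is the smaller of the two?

For odd n = 39, C(39,m) peaks at m = (n−1)/2 and (n+1)/2; the smaller is 19.

19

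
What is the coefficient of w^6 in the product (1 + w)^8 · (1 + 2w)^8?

81340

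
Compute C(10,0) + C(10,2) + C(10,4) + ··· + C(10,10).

512

Even-r terms of row 10 sum to 2^9 = 512.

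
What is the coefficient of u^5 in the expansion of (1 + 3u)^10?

The general term is C(10,j)·(1)^j·(3u)^(10-j); the u^5 term has j = 5.
C(10,5) = 252.
Coefficient = C(10,5) · 3^5 = 252 · 243 = 61236.

61236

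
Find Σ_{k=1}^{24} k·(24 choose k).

Differentiating (1+x)^24 and setting x=1: Σ k·C(24,k) = 24·2^23 = 201326592.

201326592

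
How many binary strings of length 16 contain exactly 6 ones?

8008

Choose the 6 positions: C(16,6) = 8008.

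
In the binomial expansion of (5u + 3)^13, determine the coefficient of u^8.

122164453125

The general term is C(13,j)·(5u)^j·(3)^(13-j); the u^8 term has j = 8.
C(13,8) = 1287.
Coefficient = C(13,8) · 5^8 · 3^5 = 1287 · 390625 · 243 = 122164453125.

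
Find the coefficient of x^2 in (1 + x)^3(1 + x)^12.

105

Coefficient of x^2 = Σ_{j} C(3,j)·C(12,2-j) for j from 0 to 2.
= 66 + 36 + 3 = 105.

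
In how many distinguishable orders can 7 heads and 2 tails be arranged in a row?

Choose positions for the heads: C(9,7) = 36.

36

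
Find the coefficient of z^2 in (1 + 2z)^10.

180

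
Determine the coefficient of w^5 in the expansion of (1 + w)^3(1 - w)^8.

Coefficient of w^5 = Σ_{j} C(3,j)·1^j·C(8,5-j)·(-1)^(5-j) for j from 0 to 3.
= (-56) + 210 + (-168) + 28 = 14.

14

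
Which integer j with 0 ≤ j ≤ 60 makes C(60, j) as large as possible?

30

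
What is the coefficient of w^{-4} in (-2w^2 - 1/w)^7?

-14

General term: C(7,j)·(-2w^2)^j·(-1/w)^(7-j), with w-exponent 2j − 1(7−j) = 3j − 7.
Set 3j − 7 = -4: j = 1.
C(7,1) = 7; (-2)^1 = -2; (-1)^6 = 1.
Coefficient = 7 · (-2) · 1 = -14.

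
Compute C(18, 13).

8568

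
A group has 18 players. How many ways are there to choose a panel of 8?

43758

This is C(18,8) = 43758.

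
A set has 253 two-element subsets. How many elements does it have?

n(n−1)/2 = 253 ⇒ n(n−1) = 506. Since 23·22 = 506, n = 23.

23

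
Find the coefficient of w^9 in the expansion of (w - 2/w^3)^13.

General term: C(13,j)·(w)^j·(-2/w^3)^(13-j), with w-exponent 1j − 3(13−j) = 4j − 39.
Set 4j − 39 = 9: j = 12.
C(13,12) = 13; 1^12 = 1; (-2)^1 = -2.
Coefficient = 13 · 1 · (-2) = -26.

-26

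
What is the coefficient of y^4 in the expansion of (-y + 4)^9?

129024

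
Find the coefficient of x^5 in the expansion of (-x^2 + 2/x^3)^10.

General term: C(10,j)·(-x^2)^j·(2/x^3)^(10-j), with x-exponent 2j − 3(10−j) = 5j − 30.
Set 5j − 30 = 5: j = 7.
C(10,7) = 120; (-1)^7 = -1; 2^3 = 8.
Coefficient = 120 · (-1) · 8 = -960.

-960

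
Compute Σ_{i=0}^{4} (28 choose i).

1 + 28 + 378 + 3276 + 20475 = 24158.

24158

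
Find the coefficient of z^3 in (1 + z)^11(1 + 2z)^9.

3411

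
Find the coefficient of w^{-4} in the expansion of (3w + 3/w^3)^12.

General term: C(12,j)·(3w)^j·(3/w^3)^(12-j), with w-exponent 1j − 3(12−j) = 4j − 36.
Set 4j − 36 = -4: j = 8.
C(12,8) = 495; 3^8 = 6561; 3^4 = 81.
Coefficient = 495 · 6561 · 81 = 263063295.

263063295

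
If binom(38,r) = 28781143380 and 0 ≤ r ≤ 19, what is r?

C(38,r) increases on 0 ≤ r ≤ 19. C(38,16) = 22239974430 and C(38,17) = 28781143380, so r = 17.

17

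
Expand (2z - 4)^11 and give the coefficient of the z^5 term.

60555264

The general term is C(11,j)·(2z)^j·(-4)^(11-j); the z^5 term has j = 5.
C(11,5) = 462.
Coefficient = C(11,5) · 2^5 · (-4)^6 = 462 · 32 · 4096 = 60555264.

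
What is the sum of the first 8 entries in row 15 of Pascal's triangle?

16384

1 + 15 + 105 + 455 + 1365 + 3003 + 5005 + 6435 = 16384.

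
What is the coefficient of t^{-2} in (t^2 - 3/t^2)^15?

General term: C(15,j)·(t^2)^j·(-3/t^2)^(15-j), with t-exponent 2j − 2(15−j) = 4j − 30.
Set 4j − 30 = -2: j = 7.
C(15,7) = 6435; 1^7 = 1; (-3)^8 = 6561.
Coefficient = 6435 · 1 · 6561 = 42220035.

42220035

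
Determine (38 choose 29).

C(38,29) = C(38,9) by symmetry.
C(38,9) = (38·37·36·35·34·33·32·31·30) / 9! = 59153663923200 / 362880 = 163011640.

163011640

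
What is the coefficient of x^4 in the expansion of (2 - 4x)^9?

1032192

The general term is C(9,j)·(2)^j·(-4x)^(9-j); the x^4 term has j = 5.
C(9,5) = 126.
Coefficient = C(9,5) · 2^5 · (-4)^4 = 126 · 32 · 256 = 1032192.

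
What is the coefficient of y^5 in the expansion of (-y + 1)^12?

-792

The general term is C(12,j)·(-y)^j·(1)^(12-j); the y^5 term has j = 5.
C(12,5) = 792.
Coefficient = C(12,5) · (-1)^5 = 792 · (-1) = -792.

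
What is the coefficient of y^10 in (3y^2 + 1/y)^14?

General term: C(14,j)·(3y^2)^j·(1/y)^(14-j), with y-exponent 2j − 1(14−j) = 3j − 14.
Set 3j − 14 = 10: j = 8.
C(14,8) = 3003; 3^8 = 6561; 1^6 = 1.
Coefficient = 3003 · 6561 · 1 = 19702683.

19702683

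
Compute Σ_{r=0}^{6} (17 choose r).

1 + 17 + 136 + 680 + 2380 + 6188 + 12376 = 21778.

21778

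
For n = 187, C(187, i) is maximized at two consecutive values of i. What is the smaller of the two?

For odd n = 187, C(187,i) peaks at i = (n−1)/2 and (n+1)/2; the smaller is 93.

93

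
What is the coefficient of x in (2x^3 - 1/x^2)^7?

280

General term: C(7,j)·(2x^3)^j·(-1/x^2)^(7-j), with x-exponent 3j − 2(7−j) = 5j − 14.
Set 5j − 14 = 1: j = 3.
C(7,3) = 35; 2^3 = 8; (-1)^4 = 1.
Coefficient = 35 · 8 · 1 = 280.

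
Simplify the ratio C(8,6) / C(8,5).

C(n,k+1)/C(n,k) = (n−k)/(k+1) = (8−5)/(5+1) = 3/6 = 1/2.

1/2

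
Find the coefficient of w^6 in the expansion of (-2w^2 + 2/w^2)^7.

General term: C(7,j)·(-2w^2)^j·(2/w^2)^(7-j), with w-exponent 2j − 2(7−j) = 4j − 14.
Set 4j − 14 = 6: j = 5.
C(7,5) = 21; (-2)^5 = -32; 2^2 = 4.
Coefficient = 21 · (-32) · 4 = -2688.

-2688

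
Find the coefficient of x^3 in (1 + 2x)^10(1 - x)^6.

Coefficient of x^3 = Σ_{j} C(10,j)·2^j·C(6,3-j)·(-1)^(3-j) for j from 0 to 3.
= (-20) + 300 + (-1080) + 960 = 160.

160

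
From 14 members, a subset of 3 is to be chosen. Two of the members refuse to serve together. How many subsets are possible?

352

All 3-subsets: C(14,3) = 364. Those containing both fixed elements: C(12,1) = 12.
364 − 12 = 352.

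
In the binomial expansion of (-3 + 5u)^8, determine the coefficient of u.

-87480

The general term is C(8,j)·(-3)^j·(5u)^(8-j); the u^1 term has j = 7.
C(8,7) = 8.
Coefficient = C(8,7) · (-3)^7 · 5^1 = 8 · (-2187) · 5 = -87480.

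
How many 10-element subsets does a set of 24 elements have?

1961256

C(24,10) = (24·23·22·21·20·19·18·17·16·15) / 10! = 7117005772800 / 3628800 = 1961256.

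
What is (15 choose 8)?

6435

C(15,8) = C(15,7) by symmetry.
C(15,7) = (15·14·13·12·11·10·9) / 7! = 32432400 / 5040 = 6435.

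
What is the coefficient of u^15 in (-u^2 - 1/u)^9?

General term: C(9,j)·(-u^2)^j·(-1/u)^(9-j), with u-exponent 2j − 1(9−j) = 3j − 9.
Set 3j − 9 = 15: j = 8.
C(9,8) = 9; (-1)^8 = 1; (-1)^1 = -1.
Coefficient = 9 · 1 · (-1) = -9.

-9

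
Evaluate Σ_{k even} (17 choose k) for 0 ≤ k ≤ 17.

Even-k terms of row 17 sum to 2^16 = 65536.

65536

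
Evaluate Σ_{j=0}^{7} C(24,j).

536155

1 + 24 + 276 + 2024 + 10626 + 42504 + 134596 + 346104 = 536155.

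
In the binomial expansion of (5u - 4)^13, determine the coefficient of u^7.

The general term is C(13,j)·(5u)^j·(-4)^(13-j); the u^7 term has j = 7.
C(13,7) = 1716.
Coefficient = C(13,7) · 5^7 · (-4)^6 = 1716 · 78125 · 4096 = 549120000000.

549120000000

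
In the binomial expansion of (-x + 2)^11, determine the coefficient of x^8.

The general term is C(11,j)·(-x)^j·(2)^(11-j); the x^8 term has j = 8.
C(11,8) = 165.
Coefficient = C(11,8) · 2^3 = 165 · 8 = 1320.

1320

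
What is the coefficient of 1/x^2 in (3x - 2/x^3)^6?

4860

General term: C(6,j)·(3x)^j·(-2/x^3)^(6-j), with x-exponent 1j − 3(6−j) = 4j − 18.
Set 4j − 18 = -2: j = 4.
C(6,4) = 15; 3^4 = 81; (-2)^2 = 4.
Coefficient = 15 · 81 · 4 = 4860.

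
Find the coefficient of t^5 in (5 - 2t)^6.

-960

The general term is C(6,j)·(5)^j·(-2t)^(6-j); the t^5 term has j = 1.
C(6,1) = 6.
Coefficient = C(6,1) · 5^1 · (-2)^5 = 6 · 5 · (-32) = -960.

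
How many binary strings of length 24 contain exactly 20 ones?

Choose the 20 positions: C(24,20) = 10626.

10626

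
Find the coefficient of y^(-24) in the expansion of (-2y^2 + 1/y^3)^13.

General term: C(13,j)·(-2y^2)^j·(1/y^3)^(13-j), with y-exponent 2j − 3(13−j) = 5j − 39.
Set 5j − 39 = -24: j = 3.
C(13,3) = 286; (-2)^3 = -8; 1^10 = 1.
Coefficient = 286 · (-8) · 1 = -2288.

-2288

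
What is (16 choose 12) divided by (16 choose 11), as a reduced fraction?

5/12

C(n,k+1)/C(n,k) = (n−k)/(k+1) = (16−11)/(11+1) = 5/12.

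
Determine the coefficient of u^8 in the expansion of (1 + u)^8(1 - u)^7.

Coefficient of u^8 = Σ_{j} C(8,j)·1^j·C(7,8-j)·(-1)^(8-j) for j from 1 to 8.
= (-8) + 196 + (-1176) + 2450 + (-1960) + 588 + (-56) + 1 = 35.

35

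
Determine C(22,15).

170544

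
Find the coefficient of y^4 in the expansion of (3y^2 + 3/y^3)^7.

General term: C(7,j)·(3y^2)^j·(3/y^3)^(7-j), with y-exponent 2j − 3(7−j) = 5j − 21.
Set 5j − 21 = 4: j = 5.
C(7,5) = 21; 3^5 = 243; 3^2 = 9.
Coefficient = 21 · 243 · 9 = 45927.

45927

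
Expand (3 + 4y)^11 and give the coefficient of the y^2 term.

The general term is C(11,j)·(3)^j·(4y)^(11-j); the y^2 term has j = 9.
C(11,9) = 55.
Coefficient = C(11,9) · 3^9 · 4^2 = 55 · 19683 · 16 = 17321040.

17321040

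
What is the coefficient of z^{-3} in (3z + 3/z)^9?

General term: C(9,j)·(3z)^j·(3/z)^(9-j), with z-exponent 1j − 1(9−j) = 2j − 9.
Set 2j − 9 = -3: j = 3.
C(9,3) = 84; 3^3 = 27; 3^6 = 729.
Coefficient = 84 · 27 · 729 = 1653372.

1653372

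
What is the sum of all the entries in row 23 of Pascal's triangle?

8388608

Setting x = 1 in (1+x)^23 gives Σ C(23,r) = 2^23 = 8388608.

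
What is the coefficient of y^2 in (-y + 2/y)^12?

General term: C(12,j)·(-y)^j·(2/y)^(12-j), with y-exponent 1j − 1(12−j) = 2j − 12.
Set 2j − 12 = 2: j = 7.
C(12,7) = 792; (-1)^7 = -1; 2^5 = 32.
Coefficient = 792 · (-1) · 32 = -25344.

-25344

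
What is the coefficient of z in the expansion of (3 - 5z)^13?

The general term is C(13,j)·(3)^j·(-5z)^(13-j); the z^1 term has j = 12.
C(13,12) = 13.
Coefficient = C(13,12) · 3^12 · (-5)^1 = 13 · 531441 · (-5) = -34543665.

-34543665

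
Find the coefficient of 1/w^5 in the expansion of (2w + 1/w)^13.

General term: C(13,j)·(2w)^j·(1/w)^(13-j), with w-exponent 1j − 1(13−j) = 2j − 13.
Set 2j − 13 = -5: j = 4.
C(13,4) = 715; 2^4 = 16; 1^9 = 1.
Coefficient = 715 · 16 · 1 = 11440.

11440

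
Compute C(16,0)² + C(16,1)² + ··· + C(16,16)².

By Vandermonde's identity, Σ C(16,j)² = C(32,16) = 601080390.

601080390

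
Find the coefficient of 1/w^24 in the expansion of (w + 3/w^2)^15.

General term: C(15,j)·(w)^j·(3/w^2)^(15-j), with w-exponent 1j − 2(15−j) = 3j − 30.
Set 3j − 30 = -24: j = 2.
C(15,2) = 105; 1^2 = 1; 3^13 = 1594323.
Coefficient = 105 · 1 · 1594323 = 167403915.

167403915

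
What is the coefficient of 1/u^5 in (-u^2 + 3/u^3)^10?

-61236

General term: C(10,j)·(-u^2)^j·(3/u^3)^(10-j), with u-exponent 2j − 3(10−j) = 5j − 30.
Set 5j − 30 = -5: j = 5.
C(10,5) = 252; (-1)^5 = -1; 3^5 = 243.
Coefficient = 252 · (-1) · 243 = -61236.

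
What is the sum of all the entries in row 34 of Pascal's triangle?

17179869184

Setting x = 1 in (1+x)^34 gives Σ C(34,j) = 2^34 = 17179869184.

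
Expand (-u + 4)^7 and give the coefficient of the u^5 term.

-336

The general term is C(7,j)·(-u)^j·(4)^(7-j); the u^5 term has j = 5.
C(7,5) = 21.
Coefficient = C(7,5) · (-1)^5 · 4^2 = 21 · (-1) · 16 = -336.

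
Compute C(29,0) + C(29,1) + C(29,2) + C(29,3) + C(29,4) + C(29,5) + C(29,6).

1 + 29 + 406 + 3654 + 23751 + 118755 + 475020 = 621616.

621616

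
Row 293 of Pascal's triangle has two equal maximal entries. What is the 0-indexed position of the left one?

For odd n = 293, C(293,k) peaks at k = (n−1)/2 and (n+1)/2; the lower is 146.

146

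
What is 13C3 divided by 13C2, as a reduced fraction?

11/3

C(n,k+1)/C(n,k) = (n−k)/(k+1) = (13−2)/(2+1) = 11/3.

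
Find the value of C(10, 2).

45

C(10,2) = (10·9) / 2! = 90 / 2 = 45.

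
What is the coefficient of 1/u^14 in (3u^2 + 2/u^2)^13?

General term: C(13,j)·(3u^2)^j·(2/u^2)^(13-j), with u-exponent 2j − 2(13−j) = 4j − 26.
Set 4j − 26 = -14: j = 3.
C(13,3) = 286; 3^3 = 27; 2^10 = 1024.
Coefficient = 286 · 27 · 1024 = 7907328.

7907328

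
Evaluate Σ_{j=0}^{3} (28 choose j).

1 + 28 + 378 + 3276 = 3683.

3683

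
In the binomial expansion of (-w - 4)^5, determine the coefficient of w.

The general term is C(5,j)·(-w)^j·(-4)^(5-j); the w^1 term has j = 1.
C(5,1) = 5.
Coefficient = C(5,1) · (-1)^1 · (-4)^4 = 5 · (-1) · 256 = -1280.

-1280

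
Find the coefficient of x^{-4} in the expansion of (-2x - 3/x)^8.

81648

General term: C(8,j)·(-2x)^j·(-3/x)^(8-j), with x-exponent 1j − 1(8−j) = 2j − 8.
Set 2j − 8 = -4: j = 2.
C(8,2) = 28; (-2)^2 = 4; (-3)^6 = 729.
Coefficient = 28 · 4 · 729 = 81648.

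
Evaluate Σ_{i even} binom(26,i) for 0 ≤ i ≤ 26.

33554432

Half of (1+1)^26 + (1−1)^26 gives the even-index sum: 2^25 = 33554432.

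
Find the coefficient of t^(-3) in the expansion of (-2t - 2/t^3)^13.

General term: C(13,j)·(-2t)^j·(-2/t^3)^(13-j), with t-exponent 1j − 3(13−j) = 4j − 39.
Set 4j − 39 = -3: j = 9.
C(13,9) = 715; (-2)^9 = -512; (-2)^4 = 16.
Coefficient = 715 · (-512) · 16 = -5857280.

-5857280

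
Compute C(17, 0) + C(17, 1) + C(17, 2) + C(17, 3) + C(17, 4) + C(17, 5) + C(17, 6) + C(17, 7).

1 + 17 + 136 + 680 + 2380 + 6188 + 12376 + 19448 = 41226.

41226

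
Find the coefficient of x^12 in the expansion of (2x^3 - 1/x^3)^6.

-192

General term: C(6,j)·(2x^3)^j·(-1/x^3)^(6-j), with x-exponent 3j − 3(6−j) = 6j − 18.
Set 6j − 18 = 12: j = 5.
C(6,5) = 6; 2^5 = 32; (-1)^1 = -1.
Coefficient = 6 · 32 · (-1) = -192.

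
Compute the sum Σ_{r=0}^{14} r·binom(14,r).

Differentiating (1+x)^14 and setting x=1: Σ r·C(14,r) = 14·2^13 = 114688.

114688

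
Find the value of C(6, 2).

C(6,2) = (6·5) / 2! = 30 / 2 = 15.

15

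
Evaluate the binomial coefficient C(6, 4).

C(6,4) = C(6,2) by symmetry.
C(6,2) = (6·5) / 2! = 30 / 2 = 15.

15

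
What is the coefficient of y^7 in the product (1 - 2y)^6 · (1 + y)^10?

-80

Coefficient of y^7 = Σ_{j} C(6,j)·(-2)^j·C(10,7-j)·1^(7-j) for j from 0 to 6.
= 120 + (-2520) + 15120 + (-33600) + 28800 + (-8640) + 640 = -80.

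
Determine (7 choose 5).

C(7,5) = C(7,2) by symmetry.
C(7,2) = (7·6) / 2! = 42 / 2 = 21.

21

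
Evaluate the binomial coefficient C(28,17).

C(28,17) = C(28,11) by symmetry.
C(28,11) = (28·27·26·25·24·23·22·21·20·19·18) / 11! = 857180548224000 / 39916800 = 21474180.

21474180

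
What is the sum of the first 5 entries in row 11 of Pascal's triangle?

562

1 + 11 + 55 + 165 + 330 = 562.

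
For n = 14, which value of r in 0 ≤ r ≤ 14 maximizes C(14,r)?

C(14,r) is maximized at r = 14/2 = 7.

7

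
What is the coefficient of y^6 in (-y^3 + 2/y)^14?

General term: C(14,j)·(-y^3)^j·(2/y)^(14-j), with y-exponent 3j − 1(14−j) = 4j − 14.
Set 4j − 14 = 6: j = 5.
C(14,5) = 2002; (-1)^5 = -1; 2^9 = 512.
Coefficient = 2002 · (-1) · 512 = -1025024.

-1025024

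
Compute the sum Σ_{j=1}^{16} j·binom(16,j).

524288

Differentiating (1+x)^16 and setting x=1: Σ j·C(16,j) = 16·2^15 = 524288.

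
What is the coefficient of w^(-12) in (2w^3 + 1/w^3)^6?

12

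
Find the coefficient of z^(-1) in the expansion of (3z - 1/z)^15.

14073345

General term: C(15,j)·(3z)^j·(-1/z)^(15-j), with z-exponent 1j − 1(15−j) = 2j − 15.
Set 2j − 15 = -1: j = 7.
C(15,7) = 6435; 3^7 = 2187; (-1)^8 = 1.
Coefficient = 6435 · 2187 · 1 = 14073345.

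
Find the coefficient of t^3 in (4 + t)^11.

10813440

The general term is C(11,j)·(4)^j·(t)^(11-j); the t^3 term has j = 8.
C(11,8) = 165.
Coefficient = C(11,8) · 4^8 = 165 · 65536 = 10813440.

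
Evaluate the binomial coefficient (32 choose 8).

C(32,8) = (32·31·30·29·28·27·26·25) / 8! = 424097856000 / 40320 = 10518300.

10518300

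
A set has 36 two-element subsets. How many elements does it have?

n(n−1)/2 = 36 ⇒ n(n−1) = 72. Since 9·8 = 72, n = 9.

9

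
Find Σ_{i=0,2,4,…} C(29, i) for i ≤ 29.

268435456

Even-i terms of row 29 sum to 2^28 = 268435456.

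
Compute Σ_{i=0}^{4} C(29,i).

27841

1 + 29 + 406 + 3654 + 23751 = 27841.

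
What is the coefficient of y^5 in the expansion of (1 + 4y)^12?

811008

The general term is C(12,j)·(1)^j·(4y)^(12-j); the y^5 term has j = 7.
C(12,7) = 792.
Coefficient = C(12,7) · 4^5 = 792 · 1024 = 811008.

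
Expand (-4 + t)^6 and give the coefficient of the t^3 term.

-1280

The general term is C(6,j)·(-4)^j·(t)^(6-j); the t^3 term has j = 3.
C(6,3) = 20.
Coefficient = C(6,3) · (-4)^3 = 20 · (-64) = -1280.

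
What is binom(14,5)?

2002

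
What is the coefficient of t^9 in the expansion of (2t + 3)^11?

The general term is C(11,j)·(2t)^j·(3)^(11-j); the t^9 term has j = 9.
C(11,9) = 55.
Coefficient = C(11,9) · 2^9 · 3^2 = 55 · 512 · 9 = 253440.

253440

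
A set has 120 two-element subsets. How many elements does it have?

16

n(n−1)/2 = 120 ⇒ n(n−1) = 240. Since 16·15 = 240, n = 16.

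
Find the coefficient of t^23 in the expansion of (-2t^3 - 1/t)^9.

-2304

General term: C(9,j)·(-2t^3)^j·(-1/t)^(9-j), with t-exponent 3j − 1(9−j) = 4j − 9.
Set 4j − 9 = 23: j = 8.
C(9,8) = 9; (-2)^8 = 256; (-1)^1 = -1.
Coefficient = 9 · 256 · (-1) = -2304.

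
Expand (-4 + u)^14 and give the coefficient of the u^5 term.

The general term is C(14,j)·(-4)^j·(u)^(14-j); the u^5 term has j = 9.
C(14,9) = 2002.
Coefficient = C(14,9) · (-4)^9 = 2002 · (-262144) = -524812288.

-524812288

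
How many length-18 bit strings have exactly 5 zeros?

Choose the 5 positions: C(18,5) = 8568.

8568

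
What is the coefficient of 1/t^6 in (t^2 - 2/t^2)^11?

General term: C(11,j)·(t^2)^j·(-2/t^2)^(11-j), with t-exponent 2j − 2(11−j) = 4j − 22.
Set 4j − 22 = -6: j = 4.
C(11,4) = 330; 1^4 = 1; (-2)^7 = -128.
Coefficient = 330 · 1 · (-128) = -42240.

-42240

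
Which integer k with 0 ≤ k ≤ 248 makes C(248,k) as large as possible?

124

C(248,k) is maximized at k = 248/2 = 124.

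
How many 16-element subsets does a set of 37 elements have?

12875774670

C(37,16) = (37·36·35·34·33·32·31·30·29·28·27·26·25·24·23·22) / 16! = 269397128065642536960000 / 20922789888000 = 12875774670.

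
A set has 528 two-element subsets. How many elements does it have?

n(n−1)/2 = 528 ⇒ n(n−1) = 1056. Since 33·32 = 1056, n = 33.

33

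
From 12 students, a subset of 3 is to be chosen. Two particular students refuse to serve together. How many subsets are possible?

All 3-subsets: C(12,3) = 220. Those containing both fixed elements: C(10,1) = 10.
220 − 10 = 210.

210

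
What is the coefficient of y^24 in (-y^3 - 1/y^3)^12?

66

General term: C(12,j)·(-y^3)^j·(-1/y^3)^(12-j), with y-exponent 3j − 3(12−j) = 6j − 36.
Set 6j − 36 = 24: j = 10.
C(12,10) = 66; (-1)^10 = 1; (-1)^2 = 1.
Coefficient = 66 · 1 · 1 = 66.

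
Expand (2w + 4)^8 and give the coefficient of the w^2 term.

458752

The general term is C(8,j)·(2w)^j·(4)^(8-j); the w^2 term has j = 2.
C(8,2) = 28.
Coefficient = C(8,2) · 2^2 · 4^6 = 28 · 4 · 4096 = 458752.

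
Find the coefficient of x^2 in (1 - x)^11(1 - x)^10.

210

(1 - x)^11(1 - x)^10 = (1 - x)^21, so the coefficient of x^2 is C(21,2)·(-1)^2 = 210·1 = 210.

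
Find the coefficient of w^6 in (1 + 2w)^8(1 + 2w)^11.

Coefficient of w^6 = Σ_{j} C(8,j)·2^j·C(11,6-j)·2^(6-j) for j from 0 to 6.
= 29568 + 236544 + 591360 + 591360 + 246400 + 39424 + 1792 = 1736448.

1736448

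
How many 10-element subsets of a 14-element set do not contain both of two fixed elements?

All 10-subsets: C(14,10) = 1001. Those containing both fixed elements: C(12,8) = 495.
1001 − 495 = 506.

506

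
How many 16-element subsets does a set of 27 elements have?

13037895

C(27,16) = C(27,11) by symmetry.
C(27,11) = (27·26·25·24·23·22·21·20·19·18·17) / 11! = 520431047136000 / 39916800 = 13037895.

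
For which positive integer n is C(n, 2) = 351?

n(n−1)/2 = 351 ⇒ n(n−1) = 702. Since 27·26 = 702, n = 27.

27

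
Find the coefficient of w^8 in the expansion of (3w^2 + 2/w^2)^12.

51963120

General term: C(12,j)·(3w^2)^j·(2/w^2)^(12-j), with w-exponent 2j − 2(12−j) = 4j − 24.
Set 4j − 24 = 8: j = 8.
C(12,8) = 495; 3^8 = 6561; 2^4 = 16.
Coefficient = 495 · 6561 · 16 = 51963120.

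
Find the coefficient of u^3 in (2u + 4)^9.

The general term is C(9,j)·(2u)^j·(4)^(9-j); the u^3 term has j = 3.
C(9,3) = 84.
Coefficient = C(9,3) · 2^3 · 4^6 = 84 · 8 · 4096 = 2752512.

2752512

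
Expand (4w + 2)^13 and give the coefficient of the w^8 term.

The general term is C(13,j)·(4w)^j·(2)^(13-j); the w^8 term has j = 8.
C(13,8) = 1287.
Coefficient = C(13,8) · 4^8 · 2^5 = 1287 · 65536 · 32 = 2699034624.

2699034624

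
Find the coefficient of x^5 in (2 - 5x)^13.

The general term is C(13,j)·(2)^j·(-5x)^(13-j); the x^5 term has j = 8.
C(13,8) = 1287.
Coefficient = C(13,8) · 2^8 · (-5)^5 = 1287 · 256 · (-3125) = -1029600000.

-1029600000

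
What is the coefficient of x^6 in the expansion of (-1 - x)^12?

924

The general term is C(12,j)·(-1)^j·(-x)^(12-j); the x^6 term has j = 6.
C(12,6) = 924.
Coefficient = C(12,6) = 924.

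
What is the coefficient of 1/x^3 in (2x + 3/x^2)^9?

326592

General term: C(9,j)·(2x)^j·(3/x^2)^(9-j), with x-exponent 1j − 2(9−j) = 3j − 18.
Set 3j − 18 = -3: j = 5.
C(9,5) = 126; 2^5 = 32; 3^4 = 81.
Coefficient = 126 · 32 · 81 = 326592.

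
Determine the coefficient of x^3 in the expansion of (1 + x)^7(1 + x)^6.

286

Coefficient of x^3 = Σ_{j} C(7,j)·C(6,3-j) for j from 0 to 3.
= 20 + 105 + 126 + 35 = 286.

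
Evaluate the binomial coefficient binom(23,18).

C(23,18) = C(23,5) by symmetry.
C(23,5) = (23·22·21·20·19) / 5! = 4037880 / 120 = 33649.

33649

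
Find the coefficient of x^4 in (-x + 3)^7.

945

The general term is C(7,j)·(-x)^j·(3)^(7-j); the x^4 term has j = 4.
C(7,4) = 35.
Coefficient = C(7,4) · 3^3 = 35 · 27 = 945.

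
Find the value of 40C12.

C(40,12) = (40·39·38·37·36·35·34·33·32·31·30·29) / 12! = 2676111755885568000 / 479001600 = 5586853480.

5586853480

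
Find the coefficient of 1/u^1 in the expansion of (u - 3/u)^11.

General term: C(11,j)·(u)^j·(-3/u)^(11-j), with u-exponent 1j − 1(11−j) = 2j − 11.
Set 2j − 11 = -1: j = 5.
C(11,5) = 462; 1^5 = 1; (-3)^6 = 729.
Coefficient = 462 · 1 · 729 = 336798.

336798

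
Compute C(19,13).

C(19,13) = C(19,6) by symmetry.
C(19,6) = (19·18·17·16·15·14) / 6! = 19535040 / 720 = 27132.

27132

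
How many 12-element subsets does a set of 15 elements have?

455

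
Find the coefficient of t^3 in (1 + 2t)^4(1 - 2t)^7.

Coefficient of t^3 = Σ_{j} C(4,j)·2^j·C(7,3-j)·(-2)^(3-j) for j from 0 to 3.
= (-280) + 672 + (-336) + 32 = 88.

88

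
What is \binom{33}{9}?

38567100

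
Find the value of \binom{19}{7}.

C(19,7) = (19·18·17·16·15·14·13) / 7! = 253955520 / 5040 = 50388.

50388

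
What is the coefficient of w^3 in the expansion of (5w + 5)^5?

The general term is C(5,j)·(5w)^j·(5)^(5-j); the w^3 term has j = 3.
C(5,3) = 10.
Coefficient = C(5,3) · 5^3 · 5^2 = 10 · 125 · 25 = 31250.

31250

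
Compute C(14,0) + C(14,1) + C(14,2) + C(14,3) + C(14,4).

1 + 14 + 91 + 364 + 1001 = 1471.

1471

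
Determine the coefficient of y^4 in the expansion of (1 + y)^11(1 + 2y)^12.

46090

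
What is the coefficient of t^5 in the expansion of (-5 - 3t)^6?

The general term is C(6,j)·(-5)^j·(-3t)^(6-j); the t^5 term has j = 1.
C(6,1) = 6.
Coefficient = C(6,1) · (-5)^1 · (-3)^5 = 6 · (-5) · (-243) = 7290.

7290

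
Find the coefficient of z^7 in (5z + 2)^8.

1250000

The general term is C(8,j)·(5z)^j·(2)^(8-j); the z^7 term has j = 7.
C(8,7) = 8.
Coefficient = C(8,7) · 5^7 · 2^1 = 8 · 78125 · 2 = 1250000.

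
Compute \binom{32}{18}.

471435600

C(32,18) = C(32,14) by symmetry.
C(32,14) = (32·31·30·29·28·27·26·25·24·23·22·21·20·19) / 14! = 41098950018846720000 / 87178291200 = 471435600.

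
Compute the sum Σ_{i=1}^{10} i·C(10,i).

Since i·C(10,i) = 10·C(9,i−1), the sum is 10·2^9 = 10·512 = 5120.

5120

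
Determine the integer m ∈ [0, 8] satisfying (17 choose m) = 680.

3

C(17,m) increases on 0 ≤ m ≤ 8. C(17,2) = 136 and C(17,3) = 680, so m = 3.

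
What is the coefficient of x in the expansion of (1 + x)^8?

8

The general term is C(8,j)·(1)^j·(x)^(8-j); the x^1 term has j = 7.
C(8,7) = 8.
Coefficient = C(8,7) = 8.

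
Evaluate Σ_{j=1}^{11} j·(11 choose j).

Since j·C(11,j) = 11·C(10,j−1), the sum is 11·2^10 = 11·1024 = 11264.

11264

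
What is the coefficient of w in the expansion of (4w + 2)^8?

4096

The general term is C(8,j)·(4w)^j·(2)^(8-j); the w^1 term has j = 1.
C(8,1) = 8.
Coefficient = C(8,1) · 4^1 · 2^7 = 8 · 4 · 128 = 4096.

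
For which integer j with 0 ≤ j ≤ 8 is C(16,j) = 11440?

C(16,j) increases on 0 ≤ j ≤ 8. C(16,6) = 8008 and C(16,7) = 11440, so j = 7.

7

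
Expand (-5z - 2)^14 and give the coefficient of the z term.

The general term is C(14,j)·(-5z)^j·(-2)^(14-j); the z^1 term has j = 1.
C(14,1) = 14.
Coefficient = C(14,1) · (-5)^1 · (-2)^13 = 14 · (-5) · (-8192) = 573440.

573440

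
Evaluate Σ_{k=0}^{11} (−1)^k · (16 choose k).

-1365

The partial alternating sum Σ_{k=0}^{11} (−1)^k C(16,k) = (−1)^11 C(15,11) = -1365.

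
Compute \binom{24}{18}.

C(24,18) = C(24,6) by symmetry.
C(24,6) = (24·23·22·21·20·19) / 6! = 96909120 / 720 = 134596.

134596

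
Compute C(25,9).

2042975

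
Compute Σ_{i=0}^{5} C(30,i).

1 + 30 + 435 + 4060 + 27405 + 142506 = 174437.

174437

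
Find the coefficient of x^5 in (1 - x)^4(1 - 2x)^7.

Coefficient of x^5 = Σ_{j} C(4,j)·(-1)^j·C(7,5-j)·(-2)^(5-j) for j from 0 to 4.
= (-672) + (-2240) + (-1680) + (-336) + (-14) = -4942.

-4942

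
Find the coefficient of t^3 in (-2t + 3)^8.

-108864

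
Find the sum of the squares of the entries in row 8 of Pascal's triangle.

12870

Σ C(8,k)² is the coefficient of x^8 in (1+x)^8(1+x)^8 = (1+x)^16, i.e. C(16,8) = 12870.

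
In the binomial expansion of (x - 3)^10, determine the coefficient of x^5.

The general term is C(10,j)·(x)^j·(-3)^(10-j); the x^5 term has j = 5.
C(10,5) = 252.
Coefficient = C(10,5) · (-3)^5 = 252 · (-243) = -61236.

-61236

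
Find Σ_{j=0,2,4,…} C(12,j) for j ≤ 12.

Even-j terms of row 12 sum to 2^11 = 2048.

2048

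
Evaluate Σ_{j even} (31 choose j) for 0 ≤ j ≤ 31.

Half of (1+1)^31 + (1−1)^31 gives the even-index sum: 2^30 = 1073741824.

1073741824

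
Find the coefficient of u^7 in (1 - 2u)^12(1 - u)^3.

-362736

Coefficient of u^7 = Σ_{j} C(12,j)·(-2)^j·C(3,7-j)·(-1)^(7-j) for j from 4 to 7.
= (-7920) + (-76032) + (-177408) + (-101376) = -362736.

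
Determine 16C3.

C(16,3) = (16·15·14) / 3! = 3360 / 6 = 560.

560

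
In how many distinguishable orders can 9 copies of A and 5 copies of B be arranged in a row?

Choose positions for the A's: C(14,9) = 2002.

2002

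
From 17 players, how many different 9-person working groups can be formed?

24310

This is C(17,9) = 24310.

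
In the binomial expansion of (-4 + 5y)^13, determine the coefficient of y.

1090519040

The general term is C(13,j)·(-4)^j·(5y)^(13-j); the y^1 term has j = 12.
C(13,12) = 13.
Coefficient = C(13,12) · (-4)^12 · 5^1 = 13 · 16777216 · 5 = 1090519040.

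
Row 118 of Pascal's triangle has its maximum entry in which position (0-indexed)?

C(118,r) is maximized at r = 118/2 = 59.

59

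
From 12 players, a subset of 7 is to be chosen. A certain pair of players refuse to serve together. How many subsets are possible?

All 7-subsets: C(12,7) = 792. Those containing both fixed elements: C(10,5) = 252.
792 − 252 = 540.

540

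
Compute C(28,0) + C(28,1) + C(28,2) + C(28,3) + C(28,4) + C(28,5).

1 + 28 + 378 + 3276 + 20475 + 98280 = 122438.

122438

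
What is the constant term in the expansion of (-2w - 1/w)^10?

8064

General term: C(10,j)·(-2w)^j·(-1/w)^(10-j), with w-exponent 1j − 1(10−j) = 2j − 10.
Set 2j − 10 = 0: j = 5.
C(10,5) = 252; (-2)^5 = -32; (-1)^5 = -1.
Coefficient = 252 · (-32) · (-1) = 8064.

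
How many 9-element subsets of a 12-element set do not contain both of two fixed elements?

100

All 9-subsets: C(12,9) = 220. Those containing both fixed elements: C(10,7) = 120.
220 − 120 = 100.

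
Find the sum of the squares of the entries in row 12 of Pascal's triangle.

2704156

Σ C(12,k)² is the coefficient of x^12 in (1+x)^12(1+x)^12 = (1+x)^24, i.e. C(24,12) = 2704156.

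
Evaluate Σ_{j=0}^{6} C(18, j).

31180

1 + 18 + 153 + 816 + 3060 + 8568 + 18564 = 31180.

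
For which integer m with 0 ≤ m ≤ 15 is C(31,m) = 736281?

C(31,m) increases on 0 ≤ m ≤ 15. C(31,5) = 169911 and C(31,6) = 736281, so m = 6.

6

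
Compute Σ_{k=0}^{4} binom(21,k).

7547

1 + 21 + 210 + 1330 + 5985 = 7547.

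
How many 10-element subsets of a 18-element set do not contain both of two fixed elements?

30888

All 10-subsets: C(18,10) = 43758. Those containing both fixed elements: C(16,8) = 12870.
43758 − 12870 = 30888.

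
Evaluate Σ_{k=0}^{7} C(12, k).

1 + 12 + 66 + 220 + 495 + 792 + 924 + 792 = 3302.

3302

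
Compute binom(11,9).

C(11,9) = C(11,2) by symmetry.
C(11,2) = (11·10) / 2! = 110 / 2 = 55.

55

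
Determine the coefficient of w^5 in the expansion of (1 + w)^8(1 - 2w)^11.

Coefficient of w^5 = Σ_{j} C(8,j)·1^j·C(11,5-j)·(-2)^(5-j) for j from 0 to 5.
= (-14784) + 42240 + (-36960) + 12320 + (-1540) + 56 = 1332.

1332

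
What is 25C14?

C(25,14) = C(25,11) by symmetry.
C(25,11) = (25·24·23·22·21·20·19·18·17·16·15) / 11! = 177925144320000 / 39916800 = 4457400.

4457400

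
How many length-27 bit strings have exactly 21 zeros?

296010

Choose the 21 positions: C(27,21) = 296010.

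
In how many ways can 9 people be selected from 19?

92378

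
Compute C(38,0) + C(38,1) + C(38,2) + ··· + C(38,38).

274877906944

The entries of row 38 sum to 2^38 = 274877906944.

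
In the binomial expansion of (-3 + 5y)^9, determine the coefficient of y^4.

The general term is C(9,j)·(-3)^j·(5y)^(9-j); the y^4 term has j = 5.
C(9,5) = 126.
Coefficient = C(9,5) · (-3)^5 · 5^4 = 126 · (-243) · 625 = -19136250.

-19136250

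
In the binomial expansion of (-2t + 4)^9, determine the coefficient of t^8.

9216

The general term is C(9,j)·(-2t)^j·(4)^(9-j); the t^8 term has j = 8.
C(9,8) = 9.
Coefficient = C(9,8) · (-2)^8 · 4^1 = 9 · 256 · 4 = 9216.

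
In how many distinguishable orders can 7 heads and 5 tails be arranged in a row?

Choose positions for the heads: C(12,7) = 792.

792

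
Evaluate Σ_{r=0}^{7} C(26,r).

971712

1 + 26 + 325 + 2600 + 14950 + 65780 + 230230 + 657800 = 971712.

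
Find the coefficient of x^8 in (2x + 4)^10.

184320

The general term is C(10,j)·(2x)^j·(4)^(10-j); the x^8 term has j = 8.
C(10,8) = 45.
Coefficient = C(10,8) · 2^8 · 4^2 = 45 · 256 · 16 = 184320.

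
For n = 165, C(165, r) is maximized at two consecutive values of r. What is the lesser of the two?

For odd n = 165, C(165,r) peaks at r = (n−1)/2 and (n+1)/2; the lesser is 82.

82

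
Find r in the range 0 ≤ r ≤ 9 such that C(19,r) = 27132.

6

C(19,r) increases on 0 ≤ r ≤ 9. C(19,5) = 11628 and C(19,6) = 27132, so r = 6.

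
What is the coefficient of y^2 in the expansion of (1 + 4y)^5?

The general term is C(5,j)·(1)^j·(4y)^(5-j); the y^2 term has j = 3.
C(5,3) = 10.
Coefficient = C(5,3) · 4^2 = 10 · 16 = 160.

160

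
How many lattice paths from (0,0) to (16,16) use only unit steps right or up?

601080390

Each path is a sequence of 32 steps with 16 rights: C(32,16) = 601080390.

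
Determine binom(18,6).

18564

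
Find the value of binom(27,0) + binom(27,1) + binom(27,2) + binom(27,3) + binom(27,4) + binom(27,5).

1 + 27 + 351 + 2925 + 17550 + 80730 = 101584.

101584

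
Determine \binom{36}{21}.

C(36,21) = C(36,15) by symmetry.
C(36,15) = (36·35·34·33·32·31·30·29·28·27·26·25·24·23·22) / 15! = 7281003461233582080000 / 1307674368000 = 5567902560.

5567902560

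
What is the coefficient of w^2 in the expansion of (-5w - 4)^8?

The general term is C(8,j)·(-5w)^j·(-4)^(8-j); the w^2 term has j = 2.
C(8,2) = 28.
Coefficient = C(8,2) · (-5)^2 · (-4)^6 = 28 · 25 · 4096 = 2867200.

2867200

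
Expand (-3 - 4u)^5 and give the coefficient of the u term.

-1620

The general term is C(5,j)·(-3)^j·(-4u)^(5-j); the u^1 term has j = 4.
C(5,4) = 5.
Coefficient = C(5,4) · (-3)^4 · (-4)^1 = 5 · 81 · (-4) = -1620.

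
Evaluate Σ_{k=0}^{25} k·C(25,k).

419430400

Differentiating (1+x)^25 and setting x=1: Σ k·C(25,k) = 25·2^24 = 419430400.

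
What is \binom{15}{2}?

105

C(15,2) = (15·14) / 2! = 210 / 2 = 105.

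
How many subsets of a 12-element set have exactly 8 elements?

495

Choose the 8 positions: C(12,8) = 495.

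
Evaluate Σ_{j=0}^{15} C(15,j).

The entries of row 15 sum to 2^15 = 32768.

32768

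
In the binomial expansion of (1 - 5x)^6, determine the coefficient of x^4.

The general term is C(6,j)·(1)^j·(-5x)^(6-j); the x^4 term has j = 2.
C(6,2) = 15.
Coefficient = C(6,2) · (-5)^4 = 15 · 625 = 9375.

9375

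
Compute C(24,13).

C(24,13) = C(24,11) by symmetry.
C(24,11) = (24·23·22·21·20·19·18·17·16·15·14) / 11! = 99638080819200 / 39916800 = 2496144.

2496144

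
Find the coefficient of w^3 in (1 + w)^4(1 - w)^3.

Coefficient of w^3 = Σ_{j} C(4,j)·1^j·C(3,3-j)·(-1)^(3-j) for j from 0 to 3.
= (-1) + 12 + (-18) + 4 = -3.

-3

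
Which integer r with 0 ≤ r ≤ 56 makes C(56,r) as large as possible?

28

C(56,r) is maximized at r = 56/2 = 28.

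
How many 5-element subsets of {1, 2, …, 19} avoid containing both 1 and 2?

10948

All 5-subsets: C(19,5) = 11628. Those containing both fixed elements: C(17,3) = 680.
11628 − 680 = 10948.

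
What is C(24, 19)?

C(24,19) = C(24,5) by symmetry.
C(24,5) = (24·23·22·21·20) / 5! = 5100480 / 120 = 42504.

42504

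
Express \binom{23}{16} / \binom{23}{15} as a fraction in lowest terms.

1/2

C(n,k+1)/C(n,k) = (n−k)/(k+1) = (23−15)/(15+1) = 8/16 = 1/2.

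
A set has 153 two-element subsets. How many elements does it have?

18

n(n−1)/2 = 153 ⇒ n(n−1) = 306. Since 18·17 = 306, n = 18.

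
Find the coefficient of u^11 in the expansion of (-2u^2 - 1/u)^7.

-448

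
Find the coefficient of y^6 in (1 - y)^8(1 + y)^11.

28

Coefficient of y^6 = Σ_{j} C(8,j)·(-1)^j·C(11,6-j)·1^(6-j) for j from 0 to 6.
= 462 + (-3696) + 9240 + (-9240) + 3850 + (-616) + 28 = 28.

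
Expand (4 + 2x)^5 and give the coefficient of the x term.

2560

The general term is C(5,j)·(4)^j·(2x)^(5-j); the x^1 term has j = 4.
C(5,4) = 5.
Coefficient = C(5,4) · 4^4 · 2^1 = 5 · 256 · 2 = 2560.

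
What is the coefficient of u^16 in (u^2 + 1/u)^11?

General term: C(11,j)·(u^2)^j·(1/u)^(11-j), with u-exponent 2j − 1(11−j) = 3j − 11.
Set 3j − 11 = 16: j = 9.
C(11,9) = 55; 1^9 = 1; 1^2 = 1.
Coefficient = 55 · 1 · 1 = 55.

55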